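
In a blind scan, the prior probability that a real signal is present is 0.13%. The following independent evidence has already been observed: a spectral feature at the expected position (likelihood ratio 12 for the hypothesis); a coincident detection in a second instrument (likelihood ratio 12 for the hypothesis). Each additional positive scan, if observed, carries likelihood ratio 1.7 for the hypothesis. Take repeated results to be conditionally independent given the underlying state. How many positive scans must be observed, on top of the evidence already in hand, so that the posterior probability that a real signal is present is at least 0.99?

12

Prior odds = 0.0013/0.9987 = 13/9987.
Combined Bayes factor of the evidence already in hand = 12 × 12 = 144.
Odds after that evidence = (13/9987) × 144 = 624/3329.
Target odds = 0.99/0.01 = 99.
Need 1.7ⁿ ≥ 99 ÷ (624/3329) = 109857/208.
1.7¹¹ ≈342.719 falls short of 109857/208 but 1.7¹² ≈582.622 reaches it, so n = 12.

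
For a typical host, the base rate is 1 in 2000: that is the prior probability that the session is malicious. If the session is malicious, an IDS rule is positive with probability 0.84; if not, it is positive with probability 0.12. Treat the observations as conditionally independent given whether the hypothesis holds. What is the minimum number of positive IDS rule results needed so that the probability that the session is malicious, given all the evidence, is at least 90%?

6

Prior odds: 0.0005 ÷ 0.9995 = 1/1999.
Likelihood ratio of a positive = 0.84/0.12 = 7.
Target posterior odds = 0.9/0.1 = 9.
Need (1/1999) × 7ⁿ ≥ 9, i.e. 7ⁿ ≥ 17991.
7⁵ = 16807 falls short of 17991 but 7⁶ = 117649 reaches it, so n = 6.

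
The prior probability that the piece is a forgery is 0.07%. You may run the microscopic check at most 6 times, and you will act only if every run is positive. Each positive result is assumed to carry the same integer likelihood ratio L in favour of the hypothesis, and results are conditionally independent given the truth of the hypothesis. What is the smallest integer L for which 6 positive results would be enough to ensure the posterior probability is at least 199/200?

Prior odds = 0.0007/0.9993 = 7/9993.
Target odds = 0.995/0.005 = 199.
Need L⁶ ≥ 199 ÷ (7/9993) = 1988607/7.
8⁶ = 262144 < 1988607/7 ≤ 531441 = 9⁶, so L = 9.

9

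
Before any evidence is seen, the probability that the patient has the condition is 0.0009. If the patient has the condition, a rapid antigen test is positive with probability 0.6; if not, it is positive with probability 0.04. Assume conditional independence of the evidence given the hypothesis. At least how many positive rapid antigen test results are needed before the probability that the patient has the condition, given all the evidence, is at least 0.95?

4

Prior odds: 0.0009 ÷ 0.9991 = 9/9991.
Likelihood ratio of a positive = 0.6/0.04 = 15.
Target posterior odds = 0.95/0.05 = 19.
Need (9/9991) × 15ⁿ ≥ 19, i.e. 15ⁿ ≥ 189829/9.
15³ = 3375 falls short of 189829/9 but 15⁴ = 50625 reaches it, so n = 4.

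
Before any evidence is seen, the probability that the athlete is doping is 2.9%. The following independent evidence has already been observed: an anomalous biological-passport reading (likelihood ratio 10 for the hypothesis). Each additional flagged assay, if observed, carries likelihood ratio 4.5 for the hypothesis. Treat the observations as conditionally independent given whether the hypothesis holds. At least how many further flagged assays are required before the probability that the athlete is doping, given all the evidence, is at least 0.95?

3

Prior odds = 0.029/0.971 = 29/971.
Bayes factor of the evidence already in hand = 10.
Odds after that evidence = (29/971) × 10 = 290/971.
Target odds = 0.95/0.05 = 19.
Need 4.5ⁿ ≥ 19 ÷ (290/971) = 18449/290.
4.5² = 20.25 falls short of 18449/290 but 4.5³ = 91.125 reaches it, so n = 3.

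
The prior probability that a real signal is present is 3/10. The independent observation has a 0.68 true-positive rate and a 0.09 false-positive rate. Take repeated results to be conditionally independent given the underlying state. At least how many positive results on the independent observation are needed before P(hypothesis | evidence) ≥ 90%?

Prior odds: 0.3 ÷ 0.7 = 3/7.
Likelihood ratio of a positive result = 0.68/0.09 = 68/9.
Target posterior odds = 0.9/0.1 = 9.
Need (3/7) × (68/9)ⁿ ≥ 9, i.e. (68/9)ⁿ ≥ 21.
(68/9)¹ = 68/9 falls short of 21 but (68/9)² = 4624/81 reaches it, so n = 2.

2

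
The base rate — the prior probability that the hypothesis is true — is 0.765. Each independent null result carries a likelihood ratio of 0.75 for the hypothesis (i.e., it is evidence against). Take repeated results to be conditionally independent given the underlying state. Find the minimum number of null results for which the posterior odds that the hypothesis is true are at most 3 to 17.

11

Prior odds = 0.765/0.235 = 153/47.
Likelihood ratio per null result = 0.75.
Target odds = 3/17.
Need (153/47) × 0.75ⁿ ≤ 3/17, i.e. 0.75ⁿ ≤ 47/867.
0.75¹⁰ = 59049/1048576 is still above 47/867 but 0.75¹¹ = 177147/4194304 is at or below it, so n = 11.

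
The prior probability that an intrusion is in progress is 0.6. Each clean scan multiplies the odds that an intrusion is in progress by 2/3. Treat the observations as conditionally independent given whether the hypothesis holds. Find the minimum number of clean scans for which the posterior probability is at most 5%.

9

Prior odds: 0.6 ÷ 0.4 = 1.5.
Likelihood ratio per clean scan = 2/3.
Target odds: 0.05 ÷ 0.95 = 1/19.
Require (2/3)ⁿ ≤ 1/19 ÷ 1.5 = 2/57.
(2/3)⁸ = 256/6561 is still above 2/57 but (2/3)⁹ = 512/19683 is at or below it, so n = 9.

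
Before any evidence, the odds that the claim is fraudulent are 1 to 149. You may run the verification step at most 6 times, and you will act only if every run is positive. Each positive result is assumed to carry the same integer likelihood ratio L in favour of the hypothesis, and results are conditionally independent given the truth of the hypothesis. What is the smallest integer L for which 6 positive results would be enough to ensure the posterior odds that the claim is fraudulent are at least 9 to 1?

Prior odds = 1/149.
Target odds = 9.
Need L⁶ ≥ 9 ÷ (1/149) = 1341.
3⁶ = 729 < 1341 ≤ 4096 = 4⁶, so L = 4.

4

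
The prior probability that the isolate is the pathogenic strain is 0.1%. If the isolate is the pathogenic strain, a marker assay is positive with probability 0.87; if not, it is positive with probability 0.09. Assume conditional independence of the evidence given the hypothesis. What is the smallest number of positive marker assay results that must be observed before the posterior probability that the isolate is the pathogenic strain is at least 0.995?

Prior odds: 0.001 ÷ 0.999 = 1/999.
Likelihood ratio of a positive = 0.87/0.09 = 29/3.
Target odds: 0.995 ÷ 0.005 = 199.
Need (1/999) × (29/3)ⁿ ≥ 199, i.e. (29/3)ⁿ ≥ 198801.
(29/3)⁵ = 20511149/243 falls short of 198801 but (29/3)⁶ = 594823321/729 reaches it, so n = 6.

6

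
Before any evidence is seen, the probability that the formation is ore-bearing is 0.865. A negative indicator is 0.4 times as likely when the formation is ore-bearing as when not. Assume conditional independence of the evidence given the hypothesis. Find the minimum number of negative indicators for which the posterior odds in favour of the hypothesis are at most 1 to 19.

Prior odds: 0.865 ÷ 0.135 = 173/27.
Likelihood ratio per negative indicator = 0.4.
Target odds = 1/19.
Need (173/27) × 0.4ⁿ ≤ 1/19, i.e. 0.4ⁿ ≤ 27/3287.
0.4⁵ = 0.01024 is still above 27/3287 but 0.4⁶ = 64/15625 is at or below it, so n = 6.

6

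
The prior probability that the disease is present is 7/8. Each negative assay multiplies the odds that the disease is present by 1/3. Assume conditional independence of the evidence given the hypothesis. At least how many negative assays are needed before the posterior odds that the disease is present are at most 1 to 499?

Prior odds = 0.875/0.125 = 7.
Likelihood ratio per negative assay = 1/3.
Target odds = 1/499.
Require (1/3)ⁿ ≤ 1/499 ÷ 7 = 1/3493.
(1/3)⁷ = 1/2187 is still above 1/3493 but (1/3)⁸ = 1/6561 is at or below it, so n = 8.

8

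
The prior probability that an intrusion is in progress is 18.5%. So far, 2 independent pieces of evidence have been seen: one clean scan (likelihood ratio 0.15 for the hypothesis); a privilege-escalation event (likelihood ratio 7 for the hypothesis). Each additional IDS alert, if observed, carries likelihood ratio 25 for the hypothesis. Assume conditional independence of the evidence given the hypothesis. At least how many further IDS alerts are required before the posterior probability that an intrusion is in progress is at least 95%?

Prior odds = 0.185/0.815 = 37/163.
Combined Bayes factor of the evidence already in hand = 0.15 × 7 = 1.05.
Odds after that evidence = (37/163) × 1.05 = 777/3260.
Target odds = 0.95/0.05 = 19.
Need 25ⁿ ≥ 19 ÷ (777/3260) = 61940/777.
25¹ = 25 falls short of 61940/777 but 25² = 625 reaches it, so n = 2.

2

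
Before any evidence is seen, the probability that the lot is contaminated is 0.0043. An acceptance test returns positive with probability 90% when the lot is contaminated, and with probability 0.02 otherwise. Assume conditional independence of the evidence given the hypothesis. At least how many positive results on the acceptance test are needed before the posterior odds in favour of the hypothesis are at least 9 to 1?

Prior odds = 0.0043/0.9957 = 43/9957.
Likelihood ratio of a positive result = 0.9/0.02 = 45.
Target odds = 9.
Need (43/9957) × 45ⁿ ≥ 9, i.e. 45ⁿ ≥ 89613/43.
45² = 2025 falls short of 89613/43 but 45³ = 91125 reaches it, so n = 3.

3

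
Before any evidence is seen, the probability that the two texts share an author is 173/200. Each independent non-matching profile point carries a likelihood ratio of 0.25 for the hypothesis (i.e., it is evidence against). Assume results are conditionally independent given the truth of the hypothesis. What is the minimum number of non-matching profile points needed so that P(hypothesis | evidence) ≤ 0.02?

5

Prior odds = 0.865/0.135 = 173/27.
Likelihood ratio per non-matching profile point = 0.25.
Target posterior odds = 0.02/0.98 = 1/49.
Need (173/27) × 0.25ⁿ ≤ 1/49, i.e. 0.25ⁿ ≤ 27/8477.
0.25⁴ = 0.00390625 is still above 27/8477 but 0.25⁵ = 1/1024 is at or below it, so n = 5.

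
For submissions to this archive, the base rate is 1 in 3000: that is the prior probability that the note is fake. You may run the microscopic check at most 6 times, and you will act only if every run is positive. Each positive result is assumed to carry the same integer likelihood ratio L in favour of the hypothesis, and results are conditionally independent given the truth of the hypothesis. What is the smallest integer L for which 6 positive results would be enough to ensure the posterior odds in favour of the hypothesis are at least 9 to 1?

6

Prior odds = (1/3000)/(2999/3000) = 1/2999.
Target odds = 9.
Need L⁶ ≥ 9 ÷ (1/2999) = 26991.
5⁶ = 15625 < 26991 ≤ 46656 = 6⁶, so L = 6.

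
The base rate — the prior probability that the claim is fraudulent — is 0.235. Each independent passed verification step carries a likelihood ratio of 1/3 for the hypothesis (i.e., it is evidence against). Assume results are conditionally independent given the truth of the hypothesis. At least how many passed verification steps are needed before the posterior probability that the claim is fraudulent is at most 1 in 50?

3

Prior odds = 0.235/0.765 = 47/153.
Likelihood ratio per passed verification step = 1/3.
Target posterior odds = 0.02/0.98 = 1/49.
Need (47/153) × (1/3)ⁿ ≤ 1/49, i.e. (1/3)ⁿ ≤ 153/2303.
(1/3)² = 1/9 is still above 153/2303 but (1/3)³ = 1/27 is at or below it, so n = 3.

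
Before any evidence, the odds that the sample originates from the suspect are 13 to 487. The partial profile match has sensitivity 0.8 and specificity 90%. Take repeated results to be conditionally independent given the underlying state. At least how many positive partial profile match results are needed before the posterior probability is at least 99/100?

Prior odds = 13/487.
False-positive rate = 1 − 0.9 = 0.1; likelihood ratio of a positive = 0.8/0.1 = 8.
Target odds: 0.99 ÷ 0.01 = 99.
Require 8ⁿ ≥ 99 ÷ (13/487) = 48213/13.
8³ = 512 falls short of 48213/13 but 8⁴ = 4096 reaches it, so n = 4.

4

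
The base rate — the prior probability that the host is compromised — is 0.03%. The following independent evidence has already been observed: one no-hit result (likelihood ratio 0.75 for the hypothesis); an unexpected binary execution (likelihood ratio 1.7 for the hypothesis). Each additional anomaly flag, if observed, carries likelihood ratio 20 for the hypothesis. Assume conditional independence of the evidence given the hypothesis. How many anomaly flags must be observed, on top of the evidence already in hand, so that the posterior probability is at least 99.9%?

5

Prior odds = 0.0003/0.9997 = 3/9997.
Combined Bayes factor of the evidence already in hand = 0.75 × 1.7 = 1.275.
Odds after that evidence = (3/9997) × 1.275 = 153/399880.
Target odds = 0.999/0.001 = 999.
Need 20ⁿ ≥ 999 ÷ (153/399880) = 44386680/17.
20⁴ = 160000 falls short of 44386680/17 but 20⁵ = 3200000 reaches it, so n = 5.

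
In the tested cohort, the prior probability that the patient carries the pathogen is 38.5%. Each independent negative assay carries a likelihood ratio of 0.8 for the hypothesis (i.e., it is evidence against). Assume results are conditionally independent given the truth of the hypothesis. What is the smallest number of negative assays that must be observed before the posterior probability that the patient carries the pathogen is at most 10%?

8

Prior odds = 0.385/0.615 = 77/123.
Likelihood ratio per negative assay = 0.8.
Target odds: 0.1 ÷ 0.9 = 1/9.
Need (77/123) × 0.8ⁿ ≤ 1/9, i.e. 0.8ⁿ ≤ 41/231.
0.8⁷ = 16384/78125 is still above 41/231 but 0.8⁸ = 65536/390625 is at or below it, so n = 8.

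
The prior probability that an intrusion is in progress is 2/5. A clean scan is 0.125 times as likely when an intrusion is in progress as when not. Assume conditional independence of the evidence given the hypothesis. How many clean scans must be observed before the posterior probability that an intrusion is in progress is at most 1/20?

2

Prior odds = 0.4/0.6 = 2/3.
Likelihood ratio per clean scan = 0.125.
Target posterior odds = 0.05/0.95 = 1/19.
Need (2/3) × 0.125ⁿ ≤ 1/19, i.e. 0.125ⁿ ≤ 3/38.
0.125¹ = 0.125 is still above 3/38 but 0.125² = 0.015625 is at or below it, so n = 2.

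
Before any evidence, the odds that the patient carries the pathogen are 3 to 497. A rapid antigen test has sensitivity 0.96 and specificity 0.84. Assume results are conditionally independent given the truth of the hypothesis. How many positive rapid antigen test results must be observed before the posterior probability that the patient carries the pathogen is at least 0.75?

Prior odds = 3/497.
False-positive rate = 1 − 0.84 = 0.16; likelihood ratio of a positive = 0.96/0.16 = 6.
Target posterior odds = 0.75/0.25 = 3.
Require 6ⁿ ≥ 3 ÷ (3/497) = 497.
6³ = 216 falls short of 497 but 6⁴ = 1296 reaches it, so n = 4.

4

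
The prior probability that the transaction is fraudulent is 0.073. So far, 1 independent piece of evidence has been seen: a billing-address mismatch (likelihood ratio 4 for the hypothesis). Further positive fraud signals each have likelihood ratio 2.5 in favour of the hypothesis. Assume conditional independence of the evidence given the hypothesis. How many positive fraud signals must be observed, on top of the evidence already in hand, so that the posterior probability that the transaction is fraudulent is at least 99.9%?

Prior odds = 0.073/0.927 = 73/927.
Bayes factor of the evidence already in hand = 4.
Odds after that evidence = (73/927) × 4 = 292/927.
Target odds = 0.999/0.001 = 999.
Need 2.5ⁿ ≥ 999 ÷ (292/927) = 926073/292.
2.5⁸ = 390625/256 falls short of 926073/292 but 2.5⁹ = 1953125/512 reaches it, so n = 9.

9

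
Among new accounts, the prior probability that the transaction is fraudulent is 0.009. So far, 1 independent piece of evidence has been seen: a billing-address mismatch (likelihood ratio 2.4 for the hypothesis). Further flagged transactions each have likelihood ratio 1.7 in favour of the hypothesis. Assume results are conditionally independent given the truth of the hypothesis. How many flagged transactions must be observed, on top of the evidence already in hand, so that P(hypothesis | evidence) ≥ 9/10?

Prior odds = 0.009/0.991 = 9/991.
Bayes factor of the evidence already in hand = 2.4.
Odds after that evidence = (9/991) × 2.4 = 108/4955.
Target odds = 0.9/0.1 = 9.
Need 1.7ⁿ ≥ 9 ÷ (108/4955) = 4955/12.
1.7¹¹ ≈342.719 falls short of 4955/12 but 1.7¹² ≈582.622 reaches it, so n = 12.

12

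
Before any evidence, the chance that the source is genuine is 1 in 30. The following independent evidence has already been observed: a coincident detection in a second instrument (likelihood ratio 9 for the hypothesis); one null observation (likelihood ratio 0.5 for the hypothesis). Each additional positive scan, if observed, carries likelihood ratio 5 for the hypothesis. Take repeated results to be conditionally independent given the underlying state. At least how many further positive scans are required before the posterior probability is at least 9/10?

3

Prior odds = (1/30)/(29/30) = 1/29.
Combined Bayes factor of the evidence already in hand = 9 × 0.5 = 4.5.
Odds after that evidence = (1/29) × 4.5 = 9/58.
Target odds = 0.9/0.1 = 9.
Need 5ⁿ ≥ 9 ÷ (9/58) = 58.
5² = 25 falls short of 58 but 5³ = 125 reaches it, so n = 3.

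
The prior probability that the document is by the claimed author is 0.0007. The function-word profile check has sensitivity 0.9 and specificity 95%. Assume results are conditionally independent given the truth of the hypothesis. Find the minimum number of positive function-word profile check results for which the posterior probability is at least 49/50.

4

Prior odds: 0.0007 ÷ 0.9993 = 7/9993.
False-positive rate = 1 − 0.95 = 0.05; likelihood ratio of a positive = 0.9/0.05 = 18.
Target posterior odds = 0.98/0.02 = 49.
Need (7/9993) × 18ⁿ ≥ 49, i.e. 18ⁿ ≥ 69951.
18³ = 5832 falls short of 69951 but 18⁴ = 104976 reaches it, so n = 4.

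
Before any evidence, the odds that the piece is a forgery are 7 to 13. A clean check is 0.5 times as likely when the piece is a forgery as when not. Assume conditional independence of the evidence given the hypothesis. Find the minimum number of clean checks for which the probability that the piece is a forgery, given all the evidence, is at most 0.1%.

Prior odds = 7/13.
Likelihood ratio per clean check = 0.5.
Target posterior odds = 0.001/0.999 = 1/999.
Require 0.5ⁿ ≤ 1/999 ÷ (7/13) = 13/6993.
0.5⁹ = 0.001953125 is still above 13/6993 but 0.5¹⁰ = 1/1024 is at or below it, so n = 10.

10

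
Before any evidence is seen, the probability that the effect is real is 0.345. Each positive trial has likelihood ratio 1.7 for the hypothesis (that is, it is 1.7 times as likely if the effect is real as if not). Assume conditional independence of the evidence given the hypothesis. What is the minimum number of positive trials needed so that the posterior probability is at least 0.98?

Prior odds: 0.345 ÷ 0.655 = 69/131.
Likelihood ratio per positive trial = 1.7.
Target odds: 0.98 ÷ 0.02 = 49.
Need (69/131) × 1.7ⁿ ≥ 49, i.e. 1.7ⁿ ≥ 6419/69.
1.7⁸ ≈69.7576 falls short of 6419/69 but 1.7⁹ ≈118.588 reaches it, so n = 9.

9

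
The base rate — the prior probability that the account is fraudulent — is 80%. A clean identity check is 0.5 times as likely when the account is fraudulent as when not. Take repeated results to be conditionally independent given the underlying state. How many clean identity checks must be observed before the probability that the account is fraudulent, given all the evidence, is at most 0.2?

Prior odds: 0.8 ÷ 0.2 = 4.
Likelihood ratio per clean identity check = 0.5.
Target odds: 0.2 ÷ 0.8 = 0.25.
Need 4 × 0.5ⁿ ≤ 0.25, i.e. 0.5ⁿ ≤ 0.0625.
0.5³ = 0.125 is still above 0.0625 but 0.5⁴ = 0.0625 is at or below it, so n = 4.

4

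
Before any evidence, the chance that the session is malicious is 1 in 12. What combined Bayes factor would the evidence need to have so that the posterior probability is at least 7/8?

77

Prior odds = (1/12)/(11/12) = 1/11.
Target odds = 0.875/0.125 = 7.
Required Bayes factor = 7 ÷ (1/11) = 77.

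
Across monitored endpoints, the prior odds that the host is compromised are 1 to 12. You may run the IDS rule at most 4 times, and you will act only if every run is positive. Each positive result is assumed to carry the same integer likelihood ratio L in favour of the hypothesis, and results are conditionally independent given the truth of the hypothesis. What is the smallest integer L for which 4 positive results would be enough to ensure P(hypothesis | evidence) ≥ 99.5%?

Prior odds = 1/12.
Target odds = 0.995/0.005 = 199.
Need L⁴ ≥ 199 ÷ (1/12) = 2388.
6⁴ = 1296 < 2388 ≤ 2401 = 7⁴, so L = 7.

7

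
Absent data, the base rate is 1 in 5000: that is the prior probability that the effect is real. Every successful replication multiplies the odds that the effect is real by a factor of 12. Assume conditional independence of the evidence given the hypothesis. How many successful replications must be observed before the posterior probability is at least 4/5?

4

Prior odds: 0.0002 ÷ 0.9998 = 1/4999.
Likelihood ratio per successful replication = 12.
Target odds: 0.8 ÷ 0.2 = 4.
Need (1/4999) × 12ⁿ ≥ 4, i.e. 12ⁿ ≥ 19996.
12³ = 1728 falls short of 19996 but 12⁴ = 20736 reaches it, so n = 4.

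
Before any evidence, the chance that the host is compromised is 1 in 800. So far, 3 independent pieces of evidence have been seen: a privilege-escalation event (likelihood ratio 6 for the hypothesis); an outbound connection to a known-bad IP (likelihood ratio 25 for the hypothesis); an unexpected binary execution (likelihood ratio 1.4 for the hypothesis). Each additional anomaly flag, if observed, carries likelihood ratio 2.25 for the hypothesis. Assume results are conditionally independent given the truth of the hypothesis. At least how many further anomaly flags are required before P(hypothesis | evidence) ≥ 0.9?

Prior odds = 0.00125/0.99875 = 1/799.
Combined Bayes factor of the evidence already in hand = 6 × 25 × 1.4 = 210.
Odds after that evidence = (1/799) × 210 = 210/799.
Target odds = 0.9/0.1 = 9.
Need 2.25ⁿ ≥ 9 ÷ (210/799) = 2397/70.
2.25⁴ = 25.62890625 falls short of 2397/70 but 2.25⁵ = 59049/1024 reaches it, so n = 5.

5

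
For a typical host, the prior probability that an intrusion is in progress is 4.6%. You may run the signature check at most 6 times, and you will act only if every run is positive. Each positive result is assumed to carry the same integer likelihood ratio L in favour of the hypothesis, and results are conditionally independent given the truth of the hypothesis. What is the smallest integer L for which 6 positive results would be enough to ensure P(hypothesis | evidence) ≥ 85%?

3

Prior odds = 0.046/0.954 = 23/477.
Target odds = 0.85/0.15 = 17/3.
Need L⁶ ≥ 17/3 ÷ (23/477) = 2703/23.
2⁶ = 64 < 2703/23 ≤ 729 = 3⁶, so L = 3.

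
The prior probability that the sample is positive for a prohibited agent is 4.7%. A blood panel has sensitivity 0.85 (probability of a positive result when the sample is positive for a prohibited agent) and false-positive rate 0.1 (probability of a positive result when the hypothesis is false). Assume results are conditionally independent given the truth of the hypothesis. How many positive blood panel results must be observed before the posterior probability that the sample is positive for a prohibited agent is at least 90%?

3

Prior odds = 0.047/0.953 = 47/953.
Likelihood ratio of a positive result = 0.85/0.1 = 8.5.
Target posterior odds = 0.9/0.1 = 9.
Need (47/953) × 8.5ⁿ ≥ 9, i.e. 8.5ⁿ ≥ 8577/47.
8.5² = 72.25 falls short of 8577/47 but 8.5³ = 614.125 reaches it, so n = 3.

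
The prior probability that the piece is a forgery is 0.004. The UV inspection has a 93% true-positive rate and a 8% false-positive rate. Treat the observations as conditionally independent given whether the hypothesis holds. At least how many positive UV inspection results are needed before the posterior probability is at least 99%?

5

Prior odds: 0.004 ÷ 0.996 = 1/249.
Likelihood ratio of a positive result = 0.93/0.08 = 11.625.
Target posterior odds = 0.99/0.01 = 99.
Need (1/249) × 11.625ⁿ ≥ 99, i.e. 11.625ⁿ ≥ 24651.
11.625⁴ = 74805201/4096 falls short of 24651 but 11.625⁵ ≈212307 reaches it, so n = 5.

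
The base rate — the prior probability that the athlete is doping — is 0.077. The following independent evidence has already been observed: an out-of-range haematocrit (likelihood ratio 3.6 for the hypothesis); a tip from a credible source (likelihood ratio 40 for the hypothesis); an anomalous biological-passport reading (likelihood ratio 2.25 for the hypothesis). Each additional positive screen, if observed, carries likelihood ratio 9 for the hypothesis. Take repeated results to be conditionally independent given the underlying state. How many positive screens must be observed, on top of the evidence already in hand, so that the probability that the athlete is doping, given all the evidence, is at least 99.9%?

Prior odds = 0.077/0.923 = 77/923.
Combined Bayes factor of the evidence already in hand = 3.6 × 40 × 2.25 = 324.
Odds after that evidence = (77/923) × 324 = 24948/923.
Target odds = 0.999/0.001 = 999.
Need 9ⁿ ≥ 999 ÷ (24948/923) = 34151/924.
9¹ = 9 falls short of 34151/924 but 9² = 81 reaches it, so n = 2.

2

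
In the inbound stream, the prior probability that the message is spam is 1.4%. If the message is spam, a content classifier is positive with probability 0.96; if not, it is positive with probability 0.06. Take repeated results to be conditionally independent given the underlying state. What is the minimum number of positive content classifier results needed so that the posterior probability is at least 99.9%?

Prior odds: 0.014 ÷ 0.986 = 7/493.
Likelihood ratio of a positive = 0.96/0.06 = 16.
Target odds: 0.999 ÷ 0.001 = 999.
Require 16ⁿ ≥ 999 ÷ (7/493) = 492507/7.
16⁴ = 65536 falls short of 492507/7 but 16⁵ = 1048576 reaches it, so n = 5.

5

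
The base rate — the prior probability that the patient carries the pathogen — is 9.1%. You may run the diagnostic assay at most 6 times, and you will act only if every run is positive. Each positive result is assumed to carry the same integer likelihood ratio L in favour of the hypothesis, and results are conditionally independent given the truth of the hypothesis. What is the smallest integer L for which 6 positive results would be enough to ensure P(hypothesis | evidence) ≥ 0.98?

3

Prior odds = 0.091/0.909 = 91/909.
Target odds = 0.98/0.02 = 49.
Need L⁶ ≥ 49 ÷ (91/909) = 6363/13.
2⁶ = 64 < 6363/13 ≤ 729 = 3⁶, so L = 3.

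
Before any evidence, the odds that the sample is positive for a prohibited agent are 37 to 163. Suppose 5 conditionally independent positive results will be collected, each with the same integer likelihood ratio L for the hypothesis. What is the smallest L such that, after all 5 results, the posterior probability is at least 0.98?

Prior odds = 37/163.
Target odds = 0.98/0.02 = 49.
Need L⁵ ≥ 49 ÷ (37/163) = 7987/37.
2⁵ = 32 < 7987/37 ≤ 243 = 3⁵, so L = 3.

3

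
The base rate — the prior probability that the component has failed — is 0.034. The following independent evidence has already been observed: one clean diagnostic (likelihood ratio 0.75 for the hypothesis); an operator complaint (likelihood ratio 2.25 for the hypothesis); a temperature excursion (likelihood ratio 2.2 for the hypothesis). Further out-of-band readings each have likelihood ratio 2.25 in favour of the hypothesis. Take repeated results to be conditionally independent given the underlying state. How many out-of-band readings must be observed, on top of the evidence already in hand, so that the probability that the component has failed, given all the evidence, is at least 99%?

Prior odds = 0.034/0.966 = 17/483.
Combined Bayes factor of the evidence already in hand = 0.75 × 2.25 × 2.2 = 3.7125.
Odds after that evidence = (17/483) × 3.7125 = 1683/12880.
Target odds = 0.99/0.01 = 99.
Need 2.25ⁿ ≥ 99 ÷ (1683/12880) = 12880/17.
2.25⁸ = 43046721/65536 falls short of 12880/17 but 2.25⁹ = 387420489/262144 reaches it, so n = 9.

9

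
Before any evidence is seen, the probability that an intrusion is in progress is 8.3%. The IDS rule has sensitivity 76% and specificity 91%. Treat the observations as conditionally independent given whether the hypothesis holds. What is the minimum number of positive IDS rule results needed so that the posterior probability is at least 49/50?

Prior odds: 0.083 ÷ 0.917 = 83/917.
False-positive rate = 1 − 0.91 = 0.09; likelihood ratio of a positive = 0.76/0.09 = 76/9.
Target odds: 0.98 ÷ 0.02 = 49.
Require (76/9)ⁿ ≥ 49 ÷ (83/917) = 44933/83.
(76/9)² = 5776/81 falls short of 44933/83 but (76/9)³ = 438976/729 reaches it, so n = 3.

3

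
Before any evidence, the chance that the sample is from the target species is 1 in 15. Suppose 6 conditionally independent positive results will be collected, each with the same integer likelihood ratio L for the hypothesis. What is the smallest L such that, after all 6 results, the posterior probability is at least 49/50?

3

Prior odds = (1/15)/(14/15) = 1/14.
Target odds = 0.98/0.02 = 49.
Need L⁶ ≥ 49 ÷ (1/14) = 686.
2⁶ = 64 < 686 ≤ 729 = 3⁶, so L = 3.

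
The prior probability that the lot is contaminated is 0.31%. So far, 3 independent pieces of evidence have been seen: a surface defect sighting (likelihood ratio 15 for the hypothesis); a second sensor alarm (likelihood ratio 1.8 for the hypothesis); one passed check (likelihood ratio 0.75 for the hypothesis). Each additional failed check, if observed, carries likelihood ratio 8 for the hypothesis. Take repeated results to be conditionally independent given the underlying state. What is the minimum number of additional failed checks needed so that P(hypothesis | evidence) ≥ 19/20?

3

Prior odds = 0.0031/0.9969 = 31/9969.
Combined Bayes factor of the evidence already in hand = 15 × 1.8 × 0.75 = 20.25.
Odds after that evidence = (31/9969) × 20.25 = 837/13292.
Target odds = 0.95/0.05 = 19.
Need 8ⁿ ≥ 19 ÷ (837/13292) = 252548/837.
8² = 64 falls short of 252548/837 but 8³ = 512 reaches it, so n = 3.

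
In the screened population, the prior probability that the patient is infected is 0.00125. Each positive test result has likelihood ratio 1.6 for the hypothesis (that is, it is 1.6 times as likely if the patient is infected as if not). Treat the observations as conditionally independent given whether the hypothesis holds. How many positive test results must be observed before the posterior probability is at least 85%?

Prior odds = 0.00125/0.99875 = 1/799.
Likelihood ratio per positive test result = 1.6.
Target posterior odds = 0.85/0.15 = 17/3.
Require 1.6ⁿ ≥ 17/3 ÷ (1/799) = 13583/3.
1.6¹⁷ ≈2951.48 falls short of 13583/3 but 1.6¹⁸ ≈4722.37 reaches it, so n = 18.

18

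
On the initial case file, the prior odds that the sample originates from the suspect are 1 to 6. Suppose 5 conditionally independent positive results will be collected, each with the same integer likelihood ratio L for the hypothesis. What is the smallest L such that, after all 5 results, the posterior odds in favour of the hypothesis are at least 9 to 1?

3

Prior odds = 1/6.
Target odds = 9.
Need L⁵ ≥ 9 ÷ (1/6) = 54.
2⁵ = 32 < 54 ≤ 243 = 3⁵, so L = 3.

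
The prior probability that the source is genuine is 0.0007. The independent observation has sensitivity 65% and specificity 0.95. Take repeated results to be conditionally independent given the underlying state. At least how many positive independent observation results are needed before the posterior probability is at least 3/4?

Prior odds: 0.0007 ÷ 0.9993 = 7/9993.
False-positive rate = 1 − 0.95 = 0.05; likelihood ratio of a positive = 0.65/0.05 = 13.
Target odds: 0.75 ÷ 0.25 = 3.
Require 13ⁿ ≥ 3 ÷ (7/9993) = 29979/7.
13³ = 2197 falls short of 29979/7 but 13⁴ = 28561 reaches it, so n = 4.

4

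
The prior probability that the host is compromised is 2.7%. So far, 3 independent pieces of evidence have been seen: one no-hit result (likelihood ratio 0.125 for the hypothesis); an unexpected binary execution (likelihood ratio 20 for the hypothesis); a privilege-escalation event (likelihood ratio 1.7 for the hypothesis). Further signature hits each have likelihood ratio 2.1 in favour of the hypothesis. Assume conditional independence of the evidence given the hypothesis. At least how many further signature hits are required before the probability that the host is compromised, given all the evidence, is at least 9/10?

Prior odds = 0.027/0.973 = 27/973.
Combined Bayes factor of the evidence already in hand = 0.125 × 20 × 1.7 = 4.25.
Odds after that evidence = (27/973) × 4.25 = 459/3892.
Target odds = 0.9/0.1 = 9.
Need 2.1ⁿ ≥ 9 ÷ (459/3892) = 3892/51.
2.1⁵ = 4084101/100000 falls short of 3892/51 but 2.1⁶ = 85766121/1000000 reaches it, so n = 6.

6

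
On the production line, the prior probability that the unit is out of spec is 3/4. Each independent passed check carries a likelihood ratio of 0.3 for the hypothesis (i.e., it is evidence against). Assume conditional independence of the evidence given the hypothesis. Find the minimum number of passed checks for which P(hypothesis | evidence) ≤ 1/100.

Prior odds = 0.75/0.25 = 3.
Likelihood ratio per passed check = 0.3.
Target posterior odds = 0.01/0.99 = 1/99.
Require 0.3ⁿ ≤ 1/99 ÷ 3 = 1/297.
0.3⁴ = 0.0081 is still above 1/297 but 0.3⁵ = 243/100000 is at or below it, so n = 5.

5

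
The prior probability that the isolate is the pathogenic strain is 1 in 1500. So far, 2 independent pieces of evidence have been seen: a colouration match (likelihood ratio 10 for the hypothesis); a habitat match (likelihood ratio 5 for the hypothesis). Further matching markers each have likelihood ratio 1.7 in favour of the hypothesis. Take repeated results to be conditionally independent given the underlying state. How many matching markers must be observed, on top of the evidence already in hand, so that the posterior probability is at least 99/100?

Prior odds = (1/1500)/(1499/1500) = 1/1499.
Combined Bayes factor of the evidence already in hand = 10 × 5 = 50.
Odds after that evidence = (1/1499) × 50 = 50/1499.
Target odds = 0.99/0.01 = 99.
Need 1.7ⁿ ≥ 99 ÷ (50/1499) = 2968.02.
1.7¹⁵ ≈2862.42 falls short of 2968.02 but 1.7¹⁶ ≈4866.12 reaches it, so n = 16.

16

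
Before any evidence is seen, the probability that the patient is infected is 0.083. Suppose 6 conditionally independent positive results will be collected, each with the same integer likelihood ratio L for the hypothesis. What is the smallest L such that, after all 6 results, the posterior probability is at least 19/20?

Prior odds = 0.083/0.917 = 83/917.
Target odds = 0.95/0.05 = 19.
Need L⁶ ≥ 19 ÷ (83/917) = 17423/83.
2⁶ = 64 < 17423/83 ≤ 729 = 3⁶, so L = 3.

3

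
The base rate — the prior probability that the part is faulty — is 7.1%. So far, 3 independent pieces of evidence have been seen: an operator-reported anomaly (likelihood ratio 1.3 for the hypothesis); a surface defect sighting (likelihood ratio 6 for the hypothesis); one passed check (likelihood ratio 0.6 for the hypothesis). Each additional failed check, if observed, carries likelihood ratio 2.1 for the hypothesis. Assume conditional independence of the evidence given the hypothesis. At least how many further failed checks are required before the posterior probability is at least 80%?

4

Prior odds = 0.071/0.929 = 71/929.
Combined Bayes factor of the evidence already in hand = 1.3 × 6 × 0.6 = 4.68.
Odds after that evidence = (71/929) × 4.68 = 8307/23225.
Target odds = 0.8/0.2 = 4.
Need 2.1ⁿ ≥ 4 ÷ (8307/23225) = 92900/8307.
2.1³ = 9.261 falls short of 92900/8307 but 2.1⁴ = 19.4481 reaches it, so n = 4.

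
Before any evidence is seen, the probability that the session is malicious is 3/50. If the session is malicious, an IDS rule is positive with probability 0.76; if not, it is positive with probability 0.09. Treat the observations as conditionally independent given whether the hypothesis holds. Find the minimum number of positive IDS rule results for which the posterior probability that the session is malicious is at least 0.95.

Prior odds: 0.06 ÷ 0.94 = 3/47.
Likelihood ratio of a positive = 0.76/0.09 = 76/9.
Target posterior odds = 0.95/0.05 = 19.
Need (3/47) × (76/9)ⁿ ≥ 19, i.e. (76/9)ⁿ ≥ 893/3.
(76/9)² = 5776/81 falls short of 893/3 but (76/9)³ = 438976/729 reaches it, so n = 3.

3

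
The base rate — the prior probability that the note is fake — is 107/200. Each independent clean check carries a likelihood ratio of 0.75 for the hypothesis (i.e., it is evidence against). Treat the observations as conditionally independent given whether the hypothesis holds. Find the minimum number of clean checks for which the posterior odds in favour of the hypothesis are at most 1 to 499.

Prior odds = 0.535/0.465 = 107/93.
Likelihood ratio per clean check = 0.75.
Target odds = 1/499.
Require 0.75ⁿ ≤ 1/499 ÷ (107/93) = 93/53393.
0.75²² ≈0.00178381 is still above 93/53393 but 0.75²³ ≈0.00133786 is at or below it, so n = 23.

23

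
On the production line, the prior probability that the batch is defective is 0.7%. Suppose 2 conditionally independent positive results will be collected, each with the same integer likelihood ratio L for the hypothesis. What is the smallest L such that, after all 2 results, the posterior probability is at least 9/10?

36

Prior odds = 0.007/0.993 = 7/993.
Target odds = 0.9/0.1 = 9.
Need L² ≥ 9 ÷ (7/993) = 8937/7.
35² = 1225 < 8937/7 ≤ 1296 = 36², so L = 36.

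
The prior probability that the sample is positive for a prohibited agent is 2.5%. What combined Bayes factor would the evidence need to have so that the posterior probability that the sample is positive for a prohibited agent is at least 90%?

Prior odds = 0.025/0.975 = 1/39.
Target odds = 0.9/0.1 = 9.
Required Bayes factor = 9 ÷ (1/39) = 351.

351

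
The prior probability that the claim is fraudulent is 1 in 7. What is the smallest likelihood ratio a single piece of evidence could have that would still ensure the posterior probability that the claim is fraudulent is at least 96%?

144

Prior odds = (1/7)/(6/7) = 1/6.
Target odds = 0.96/0.04 = 24.
Required Bayes factor = 24 ÷ (1/6) = 144.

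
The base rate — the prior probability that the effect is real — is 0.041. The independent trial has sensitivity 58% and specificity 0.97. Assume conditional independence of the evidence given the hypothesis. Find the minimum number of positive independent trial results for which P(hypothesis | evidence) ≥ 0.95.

Prior odds: 0.041 ÷ 0.959 = 41/959.
False-positive rate = 1 − 0.97 = 0.03; likelihood ratio of a positive = 0.58/0.03 = 58/3.
Target odds: 0.95 ÷ 0.05 = 19.
Require (58/3)ⁿ ≥ 19 ÷ (41/959) = 18221/41.
(58/3)² = 3364/9 falls short of 18221/41 but (58/3)³ = 195112/27 reaches it, so n = 3.

3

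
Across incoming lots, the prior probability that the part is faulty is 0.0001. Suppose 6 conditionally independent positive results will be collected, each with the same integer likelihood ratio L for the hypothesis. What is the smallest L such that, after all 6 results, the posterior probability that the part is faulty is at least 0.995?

Prior odds = 0.0001/0.9999 = 1/9999.
Target odds = 0.995/0.005 = 199.
Need L⁶ ≥ 199 ÷ (1/9999) = 1989801.
11⁶ = 1771561 < 1989801 ≤ 2985984 = 12⁶, so L = 12.

12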